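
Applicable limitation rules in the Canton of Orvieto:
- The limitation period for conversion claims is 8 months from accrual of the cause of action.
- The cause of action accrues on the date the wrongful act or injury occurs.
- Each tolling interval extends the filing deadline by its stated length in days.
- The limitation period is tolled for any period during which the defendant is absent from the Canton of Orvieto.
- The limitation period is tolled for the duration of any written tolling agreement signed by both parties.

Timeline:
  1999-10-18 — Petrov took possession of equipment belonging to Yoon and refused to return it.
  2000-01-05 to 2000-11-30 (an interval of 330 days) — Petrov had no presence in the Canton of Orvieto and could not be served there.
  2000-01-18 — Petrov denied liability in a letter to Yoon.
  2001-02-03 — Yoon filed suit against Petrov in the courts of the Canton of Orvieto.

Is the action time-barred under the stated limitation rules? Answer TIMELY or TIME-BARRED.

The cause of action accrued on 1999-10-18, the date of the act.
8 months from 1999-10-18 is 2000-06-18.
The defendant's absence from the jurisdiction from 2000-01-05 to 2000-11-30 tolled the period for 330 days, extending the deadline to 2001-05-14.
None of the other events listed affects the running of the period under the stated rules.
Yoon filed on 2001-02-03, before the 2001-05-14 deadline, so the action is timely.

TIMELY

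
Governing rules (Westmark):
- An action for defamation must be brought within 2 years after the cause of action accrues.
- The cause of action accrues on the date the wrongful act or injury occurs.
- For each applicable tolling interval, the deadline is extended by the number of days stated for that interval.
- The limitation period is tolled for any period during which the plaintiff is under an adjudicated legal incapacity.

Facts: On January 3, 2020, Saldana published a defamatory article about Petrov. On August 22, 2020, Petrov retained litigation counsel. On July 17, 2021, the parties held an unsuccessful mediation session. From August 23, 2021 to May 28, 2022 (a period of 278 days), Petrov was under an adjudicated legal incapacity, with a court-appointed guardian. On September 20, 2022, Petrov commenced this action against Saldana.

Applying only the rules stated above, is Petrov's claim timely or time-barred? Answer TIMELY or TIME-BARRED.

The claim accrued on January 3, 2020, when the wrongful act occurred.
The untolled deadline — 2 years after January 3, 2020 — is January 3, 2022.
Because the plaintiff's legal incapacity ran from August 23, 2021 to May 28, 2022, the deadline is extended by 278 days to October 8, 2022.
The other events in the timeline have no effect on the limitation period under the stated rules.
The September 20, 2022 filing precedes the October 8, 2022 deadline; the claim is timely.

TIMELY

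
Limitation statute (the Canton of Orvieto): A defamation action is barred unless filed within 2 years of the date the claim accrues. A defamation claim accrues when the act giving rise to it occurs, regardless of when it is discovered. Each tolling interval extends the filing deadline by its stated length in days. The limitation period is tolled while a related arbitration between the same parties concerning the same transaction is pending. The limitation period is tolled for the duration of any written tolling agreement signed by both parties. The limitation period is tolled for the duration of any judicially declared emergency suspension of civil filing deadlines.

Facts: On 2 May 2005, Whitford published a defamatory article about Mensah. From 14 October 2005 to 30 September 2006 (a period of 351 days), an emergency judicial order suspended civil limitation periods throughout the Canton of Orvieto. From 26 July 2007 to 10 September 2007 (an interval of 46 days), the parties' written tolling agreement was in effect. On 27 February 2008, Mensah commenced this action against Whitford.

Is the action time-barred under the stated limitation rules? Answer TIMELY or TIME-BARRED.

TIMELY

The claim accrued on 2 May 2005, the date of the act.
Adding the 2 years base period to 2 May 2005 gives a deadline of 2 May 2007, before any tolling.
Because the emergency suspension of filing deadlines ran from 14 October 2005 to 30 September 2006, the deadline is extended by 351 days to 17 April 2008.
Because the written tolling agreement ran from 26 July 2007 to 10 September 2007, the deadline is extended by 46 days to 2 June 2008.
Mensah filed on 27 February 2008, before the 2 June 2008 deadline, so the action is timely.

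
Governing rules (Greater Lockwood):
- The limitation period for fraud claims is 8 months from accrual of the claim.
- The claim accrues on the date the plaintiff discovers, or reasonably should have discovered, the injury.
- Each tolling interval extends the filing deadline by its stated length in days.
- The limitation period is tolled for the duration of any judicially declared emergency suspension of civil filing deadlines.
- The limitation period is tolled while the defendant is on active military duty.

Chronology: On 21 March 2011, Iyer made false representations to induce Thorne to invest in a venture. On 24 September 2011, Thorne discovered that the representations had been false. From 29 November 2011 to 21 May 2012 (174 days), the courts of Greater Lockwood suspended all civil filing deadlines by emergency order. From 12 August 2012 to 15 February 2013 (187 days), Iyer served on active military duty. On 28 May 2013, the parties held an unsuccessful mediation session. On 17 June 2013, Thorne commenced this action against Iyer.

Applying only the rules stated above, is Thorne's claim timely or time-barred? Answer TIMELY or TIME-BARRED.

Accrual is tied to discovery, so the period began on 24 September 2011 rather than on 21 March 2011 when the act occurred.
The untolled deadline — 8 months after 24 September 2011 — is 24 May 2012.
Because the emergency suspension of filing deadlines ran from 29 November 2011 to 21 May 2012, the deadline is extended by 174 days to 14 November 2012.
The defendant's active military service from 12 August 2012 to 15 February 2013 tolled the period for 187 days, extending the deadline to 20 May 2013.
None of the other events listed affects the running of the period under the stated rules.
Filing on 17 June 2013 missed the 20 May 2013 deadline — the action is time-barred.

TIME-BARRED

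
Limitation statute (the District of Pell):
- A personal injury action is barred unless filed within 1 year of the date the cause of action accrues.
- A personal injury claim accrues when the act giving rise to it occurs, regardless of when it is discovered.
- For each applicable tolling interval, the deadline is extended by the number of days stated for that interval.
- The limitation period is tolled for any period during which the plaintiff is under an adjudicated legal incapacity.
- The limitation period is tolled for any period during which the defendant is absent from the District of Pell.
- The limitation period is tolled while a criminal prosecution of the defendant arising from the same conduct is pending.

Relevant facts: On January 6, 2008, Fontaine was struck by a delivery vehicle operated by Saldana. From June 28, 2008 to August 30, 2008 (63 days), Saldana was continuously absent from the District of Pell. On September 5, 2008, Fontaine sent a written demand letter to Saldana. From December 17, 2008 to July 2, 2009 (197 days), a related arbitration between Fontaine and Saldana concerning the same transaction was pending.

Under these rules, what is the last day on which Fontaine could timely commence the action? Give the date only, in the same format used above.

The limitation period began to run on January 6, 2008.
Adding the 1 year base period to January 6, 2008 gives a deadline of January 6, 2009, before any tolling.
The defendant's absence from the jurisdiction from June 28, 2008 to August 30, 2008 tolled the period for 63 days, extending the deadline to March 10, 2009.
The pending related arbitration from December 17, 2008 to July 2, 2009 does not toll the period, because no stated rule makes a pending arbitration a tolling event.
Nothing else in the chronology tolls or restarts the period.

March 10, 2009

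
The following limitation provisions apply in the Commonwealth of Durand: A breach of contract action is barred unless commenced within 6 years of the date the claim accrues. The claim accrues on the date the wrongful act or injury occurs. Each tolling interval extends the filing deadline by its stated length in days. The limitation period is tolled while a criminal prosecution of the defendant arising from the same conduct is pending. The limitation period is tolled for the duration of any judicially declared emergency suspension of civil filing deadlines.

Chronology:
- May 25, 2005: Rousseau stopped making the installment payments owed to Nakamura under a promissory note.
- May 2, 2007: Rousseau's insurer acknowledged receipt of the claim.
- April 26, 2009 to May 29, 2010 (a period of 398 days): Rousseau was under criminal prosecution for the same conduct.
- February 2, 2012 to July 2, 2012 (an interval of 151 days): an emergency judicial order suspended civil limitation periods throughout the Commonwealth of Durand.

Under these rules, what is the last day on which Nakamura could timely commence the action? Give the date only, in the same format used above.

The claim accrued on May 25, 2005, when the wrongful act occurred.
Adding the 6 years base period to May 25, 2005 gives a deadline of May 25, 2011, before any tolling.
Because the pending criminal prosecution ran from April 26, 2009 to May 29, 2010, the deadline is extended by 398 days to June 26, 2012.
The emergency suspension of filing deadlines from February 2, 2012 to July 2, 2012 tolled the period for 151 days, extending the deadline to November 24, 2012.
None of the other events listed affects the running of the period under the stated rules.

November 24, 2012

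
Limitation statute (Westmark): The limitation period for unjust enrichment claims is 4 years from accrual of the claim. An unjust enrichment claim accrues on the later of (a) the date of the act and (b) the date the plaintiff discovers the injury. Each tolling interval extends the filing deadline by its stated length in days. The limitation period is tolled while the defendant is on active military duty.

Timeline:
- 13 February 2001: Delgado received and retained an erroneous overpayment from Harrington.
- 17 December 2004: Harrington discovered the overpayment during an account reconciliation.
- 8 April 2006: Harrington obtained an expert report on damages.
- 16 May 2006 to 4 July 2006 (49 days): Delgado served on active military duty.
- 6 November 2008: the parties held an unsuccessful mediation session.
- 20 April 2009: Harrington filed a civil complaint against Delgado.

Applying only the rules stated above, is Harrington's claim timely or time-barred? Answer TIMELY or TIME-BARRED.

Because discovery on 17 December 2004 post-dates the 13 February 2001 act, accrual under the later-of rule falls on 17 December 2004.
The untolled deadline — 4 years after 17 December 2004 — is 17 December 2008.
The period was tolled for 49 days by the defendant's active military service (16 May 2006 to 4 July 2006), pushing the deadline to 4 February 2009.
None of the other events listed affects the running of the period under the stated rules.
Filing on 20 April 2009 missed the 4 February 2009 deadline — the action is time-barred.

TIME-BARRED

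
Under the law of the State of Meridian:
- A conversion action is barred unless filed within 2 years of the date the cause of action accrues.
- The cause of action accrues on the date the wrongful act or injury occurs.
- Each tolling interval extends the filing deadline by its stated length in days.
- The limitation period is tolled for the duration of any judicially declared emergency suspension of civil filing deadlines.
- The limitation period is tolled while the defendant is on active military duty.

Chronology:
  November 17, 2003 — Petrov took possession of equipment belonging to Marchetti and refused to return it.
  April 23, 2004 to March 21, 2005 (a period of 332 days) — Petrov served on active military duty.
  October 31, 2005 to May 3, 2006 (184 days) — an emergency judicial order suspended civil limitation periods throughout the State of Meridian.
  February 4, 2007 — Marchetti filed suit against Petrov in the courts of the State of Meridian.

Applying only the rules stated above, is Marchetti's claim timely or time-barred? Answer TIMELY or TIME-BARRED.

TIMELY

The claim accrued on November 17, 2003, when the wrongful act occurred.
2 years from November 17, 2003 is November 17, 2005.
Because the defendant's active military service ran from April 23, 2004 to March 21, 2005, the deadline is extended by 332 days to October 15, 2006.
The emergency suspension of filing deadlines from October 31, 2005 to May 3, 2006 tolled the period for 184 days, extending the deadline to April 17, 2007.
Marchetti filed on February 4, 2007, before the April 17, 2007 deadline, so the action is timely.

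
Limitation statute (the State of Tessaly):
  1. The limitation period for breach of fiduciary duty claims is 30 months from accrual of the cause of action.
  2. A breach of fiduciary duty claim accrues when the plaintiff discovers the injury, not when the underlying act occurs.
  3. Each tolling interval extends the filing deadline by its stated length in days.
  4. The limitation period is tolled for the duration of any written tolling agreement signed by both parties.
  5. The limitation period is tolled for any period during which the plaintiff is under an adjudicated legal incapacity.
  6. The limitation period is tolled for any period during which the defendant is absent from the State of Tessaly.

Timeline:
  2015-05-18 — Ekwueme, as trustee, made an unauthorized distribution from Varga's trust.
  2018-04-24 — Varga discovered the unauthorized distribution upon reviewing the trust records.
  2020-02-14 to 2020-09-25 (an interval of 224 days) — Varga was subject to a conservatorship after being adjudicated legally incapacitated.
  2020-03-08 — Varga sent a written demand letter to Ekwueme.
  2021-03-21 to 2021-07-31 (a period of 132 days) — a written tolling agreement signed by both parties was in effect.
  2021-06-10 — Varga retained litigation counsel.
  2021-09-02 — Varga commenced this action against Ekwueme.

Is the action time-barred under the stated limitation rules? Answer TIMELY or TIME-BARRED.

Accrual is tied to discovery, so the period began on 2018-04-24 rather than on 2015-05-18 when the act occurred.
The untolled deadline — 30 months after 2018-04-24 — is 2020-10-24.
The plaintiff's legal incapacity from 2020-02-14 to 2020-09-25 tolled the period for 224 days, extending the deadline to 2021-06-05.
The written tolling agreement from 2021-03-21 to 2021-07-31 tolled the period for 132 days, extending the deadline to 2021-10-15.
Nothing else in the chronology tolls or restarts the period.
Filing on 2021-09-02 beat the 2021-10-15 deadline — the action is timely.

TIMELY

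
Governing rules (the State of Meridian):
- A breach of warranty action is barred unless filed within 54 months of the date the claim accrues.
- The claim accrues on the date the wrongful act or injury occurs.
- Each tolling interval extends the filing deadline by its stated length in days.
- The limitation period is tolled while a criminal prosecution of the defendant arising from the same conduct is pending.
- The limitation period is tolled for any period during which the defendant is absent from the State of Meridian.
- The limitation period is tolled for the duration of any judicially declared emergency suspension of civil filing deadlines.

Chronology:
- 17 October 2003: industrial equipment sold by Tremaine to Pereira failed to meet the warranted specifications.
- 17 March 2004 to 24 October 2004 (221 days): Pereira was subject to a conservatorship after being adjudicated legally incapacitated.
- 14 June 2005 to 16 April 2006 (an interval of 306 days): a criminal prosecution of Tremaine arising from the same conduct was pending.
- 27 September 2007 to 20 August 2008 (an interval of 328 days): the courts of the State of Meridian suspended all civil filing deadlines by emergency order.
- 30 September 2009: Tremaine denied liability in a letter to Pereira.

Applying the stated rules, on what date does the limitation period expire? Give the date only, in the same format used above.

11 January 2010

The claim accrued on 17 October 2003, the date of the act.
54 months from 17 October 2003 is 17 April 2008.
The period was tolled for 306 days by the pending criminal prosecution (14 June 2005 to 16 April 2006), pushing the deadline to 17 February 2009.
The emergency suspension of filing deadlines from 27 September 2007 to 20 August 2008 tolled the period for 328 days, extending the deadline to 11 January 2010.
Although the plaintiff's incapacity ran from 17 March 2004 to 24 October 2004, the stated rules do not make that a tolling event, so it is disregarded.
The other events in the timeline have no effect on the limitation period under the stated rules.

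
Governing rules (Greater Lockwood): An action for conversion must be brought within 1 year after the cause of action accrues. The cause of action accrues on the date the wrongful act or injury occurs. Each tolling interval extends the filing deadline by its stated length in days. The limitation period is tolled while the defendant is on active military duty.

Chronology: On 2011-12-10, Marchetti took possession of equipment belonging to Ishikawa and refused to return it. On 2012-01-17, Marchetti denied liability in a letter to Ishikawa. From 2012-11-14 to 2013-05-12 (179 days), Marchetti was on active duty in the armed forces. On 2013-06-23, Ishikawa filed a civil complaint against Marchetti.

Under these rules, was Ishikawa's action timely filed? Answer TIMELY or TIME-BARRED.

The limitation period began to run on 2011-12-10.
Adding the 1 year base period to 2011-12-10 gives a deadline of 2012-12-10, before any tolling.
The defendant's active military service from 2012-11-14 to 2013-05-12 tolled the period for 179 days, extending the deadline to 2013-06-07.
The other events in the timeline have no effect on the limitation period under the stated rules.
Filing on 2013-06-23 missed the 2013-06-07 deadline — the action is time-barred.

TIME-BARRED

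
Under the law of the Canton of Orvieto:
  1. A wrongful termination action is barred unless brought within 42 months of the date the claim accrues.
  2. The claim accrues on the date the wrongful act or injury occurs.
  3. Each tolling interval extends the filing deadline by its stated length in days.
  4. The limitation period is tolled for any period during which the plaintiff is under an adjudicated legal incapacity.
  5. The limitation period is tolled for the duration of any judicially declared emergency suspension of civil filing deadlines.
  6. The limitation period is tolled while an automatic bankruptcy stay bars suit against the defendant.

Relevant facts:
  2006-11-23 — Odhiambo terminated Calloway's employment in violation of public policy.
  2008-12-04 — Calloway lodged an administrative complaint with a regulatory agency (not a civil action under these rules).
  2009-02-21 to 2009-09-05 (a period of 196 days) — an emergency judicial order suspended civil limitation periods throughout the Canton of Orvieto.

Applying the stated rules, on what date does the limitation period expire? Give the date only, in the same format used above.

The claim accrued on 2006-11-23, the date of the act.
42 months from 2006-11-23 is 2010-05-23.
Because the emergency suspension of filing deadlines ran from 2009-02-21 to 2009-09-05, the deadline is extended by 196 days to 2010-12-05.
None of the other events listed affects the running of the period under the stated rules.

2010-12-05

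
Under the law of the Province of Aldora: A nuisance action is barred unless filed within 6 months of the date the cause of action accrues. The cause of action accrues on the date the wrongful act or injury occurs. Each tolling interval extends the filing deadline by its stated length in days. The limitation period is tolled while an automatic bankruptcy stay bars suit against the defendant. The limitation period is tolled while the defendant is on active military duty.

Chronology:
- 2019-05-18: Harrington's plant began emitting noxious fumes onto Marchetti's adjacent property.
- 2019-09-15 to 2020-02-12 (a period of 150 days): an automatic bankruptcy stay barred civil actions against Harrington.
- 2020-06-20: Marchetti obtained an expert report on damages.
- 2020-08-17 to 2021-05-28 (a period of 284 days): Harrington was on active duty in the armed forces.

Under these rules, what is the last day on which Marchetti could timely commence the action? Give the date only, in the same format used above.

2020-04-16

The claim accrued on 2019-05-18, when the wrongful act occurred.
6 months from 2019-05-18 is 2019-11-18.
The automatic bankruptcy stay from 2019-09-15 to 2020-02-12 tolled the period for 150 days, extending the deadline to 2020-04-16.
The defendant's active military service starting 2020-08-17 came too late — the period had run on 2020-04-16 — and so does not extend the deadline.
None of the other events listed affects the running of the period under the stated rules.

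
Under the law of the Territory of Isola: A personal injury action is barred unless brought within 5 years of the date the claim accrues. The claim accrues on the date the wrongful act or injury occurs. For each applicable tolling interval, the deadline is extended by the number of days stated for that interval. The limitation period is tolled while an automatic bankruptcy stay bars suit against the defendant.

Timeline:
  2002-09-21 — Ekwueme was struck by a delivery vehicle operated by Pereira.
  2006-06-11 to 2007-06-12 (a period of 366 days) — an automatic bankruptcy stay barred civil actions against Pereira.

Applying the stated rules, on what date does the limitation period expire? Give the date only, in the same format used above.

2008-09-21

The claim accrued on 2002-09-21, when the wrongful act occurred.
5 years from 2002-09-21 is 2007-09-21.
The period was tolled for 366 days by the automatic bankruptcy stay (2006-06-11 to 2007-06-12), pushing the deadline to 2008-09-21.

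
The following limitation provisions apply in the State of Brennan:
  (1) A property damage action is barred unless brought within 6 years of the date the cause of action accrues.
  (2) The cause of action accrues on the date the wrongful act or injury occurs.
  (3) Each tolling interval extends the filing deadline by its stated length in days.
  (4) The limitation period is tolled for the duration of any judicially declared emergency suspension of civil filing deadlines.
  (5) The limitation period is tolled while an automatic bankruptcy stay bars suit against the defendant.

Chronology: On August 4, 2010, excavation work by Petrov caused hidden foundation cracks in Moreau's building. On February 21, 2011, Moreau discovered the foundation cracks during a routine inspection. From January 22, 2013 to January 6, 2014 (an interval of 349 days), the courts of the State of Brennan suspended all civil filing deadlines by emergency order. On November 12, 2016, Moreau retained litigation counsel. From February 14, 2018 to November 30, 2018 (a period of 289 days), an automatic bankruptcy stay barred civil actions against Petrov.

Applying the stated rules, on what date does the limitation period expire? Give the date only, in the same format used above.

July 19, 2017

Accrual is governed by the date of the act, so the period began to run on August 4, 2010; the later discovery on February 21, 2011 is irrelevant under the stated rule.
The untolled deadline — 6 years after August 4, 2010 — is August 4, 2016.
Because the emergency suspension of filing deadlines ran from January 22, 2013 to January 6, 2014, the deadline is extended by 349 days to July 19, 2017.
The automatic bankruptcy stay from February 14, 2018 to November 30, 2018 began after the period had already run on July 19, 2017, so it has no tolling effect.
None of the other events listed affects the running of the period under the stated rules.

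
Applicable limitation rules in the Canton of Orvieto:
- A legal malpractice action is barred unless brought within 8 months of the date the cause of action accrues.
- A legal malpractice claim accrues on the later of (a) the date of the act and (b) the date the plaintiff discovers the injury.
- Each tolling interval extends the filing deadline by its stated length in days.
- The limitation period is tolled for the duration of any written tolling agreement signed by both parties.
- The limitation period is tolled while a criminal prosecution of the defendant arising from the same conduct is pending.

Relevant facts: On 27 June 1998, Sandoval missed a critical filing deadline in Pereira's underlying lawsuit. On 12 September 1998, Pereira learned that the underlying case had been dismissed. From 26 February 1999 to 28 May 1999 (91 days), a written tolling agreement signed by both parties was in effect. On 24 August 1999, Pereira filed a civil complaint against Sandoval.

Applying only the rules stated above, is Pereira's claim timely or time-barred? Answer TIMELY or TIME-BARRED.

The claim accrued on 12 September 1998 — the later of the 27 June 1998 act and the 12 September 1998 discovery.
Adding the 8 months base period to 12 September 1998 gives a deadline of 12 May 1999, before any tolling.
The written tolling agreement from 26 February 1999 to 28 May 1999 tolled the period for 91 days, extending the deadline to 11 August 1999.
The 24 August 1999 filing falls after the 11 August 1999 deadline; the claim is time-barred.

TIME-BARRED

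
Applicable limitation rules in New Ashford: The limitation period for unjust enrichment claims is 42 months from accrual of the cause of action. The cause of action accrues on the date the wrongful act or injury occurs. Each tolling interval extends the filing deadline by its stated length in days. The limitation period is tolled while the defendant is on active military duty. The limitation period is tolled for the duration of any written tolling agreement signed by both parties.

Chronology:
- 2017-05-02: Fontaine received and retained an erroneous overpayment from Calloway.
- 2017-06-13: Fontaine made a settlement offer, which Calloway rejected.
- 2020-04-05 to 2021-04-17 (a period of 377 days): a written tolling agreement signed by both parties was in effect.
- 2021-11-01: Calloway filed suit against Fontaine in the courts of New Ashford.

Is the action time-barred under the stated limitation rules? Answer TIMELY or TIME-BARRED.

The limitation period began to run on 2017-05-02.
42 months from 2017-05-02 is 2020-11-02.
The period was tolled for 377 days by the written tolling agreement (2020-04-05 to 2021-04-17), pushing the deadline to 2021-11-14.
Nothing else in the chronology tolls or restarts the period.
The 2021-11-01 filing precedes the 2021-11-14 deadline; the claim is timely.

TIMELY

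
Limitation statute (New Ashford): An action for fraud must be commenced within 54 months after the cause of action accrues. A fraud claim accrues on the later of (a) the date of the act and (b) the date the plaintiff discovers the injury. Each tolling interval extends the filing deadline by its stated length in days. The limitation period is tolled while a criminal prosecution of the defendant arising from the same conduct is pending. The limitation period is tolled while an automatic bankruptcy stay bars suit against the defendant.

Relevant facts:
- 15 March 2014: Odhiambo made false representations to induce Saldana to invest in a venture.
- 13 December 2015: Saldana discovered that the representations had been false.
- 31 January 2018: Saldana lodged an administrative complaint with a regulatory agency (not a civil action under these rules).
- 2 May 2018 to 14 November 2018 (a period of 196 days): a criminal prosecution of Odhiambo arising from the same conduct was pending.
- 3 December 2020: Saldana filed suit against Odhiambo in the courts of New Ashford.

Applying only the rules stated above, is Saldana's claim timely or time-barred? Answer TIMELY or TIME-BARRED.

Because discovery on 13 December 2015 post-dates the 15 March 2014 act, accrual under the later-of rule falls on 13 December 2015.
The untolled deadline — 54 months after 13 December 2015 — is 13 June 2020.
The period was tolled for 196 days by the pending criminal prosecution (2 May 2018 to 14 November 2018), pushing the deadline to 26 December 2020.
Nothing else in the chronology tolls or restarts the period.
The 3 December 2020 filing precedes the 26 December 2020 deadline; the claim is timely.

TIMELY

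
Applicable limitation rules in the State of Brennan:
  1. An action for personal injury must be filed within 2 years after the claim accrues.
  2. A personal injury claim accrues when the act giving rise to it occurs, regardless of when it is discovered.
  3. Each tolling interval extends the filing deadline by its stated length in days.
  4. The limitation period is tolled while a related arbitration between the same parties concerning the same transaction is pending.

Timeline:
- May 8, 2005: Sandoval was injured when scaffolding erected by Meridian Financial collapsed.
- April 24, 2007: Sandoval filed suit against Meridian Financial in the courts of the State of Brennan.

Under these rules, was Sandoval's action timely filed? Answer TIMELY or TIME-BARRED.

TIMELY

The limitation period began to run on May 8, 2005.
Adding the 2 years base period to May 8, 2005 gives a deadline of May 8, 2007, before any tolling.
Filing on April 24, 2007 beat the May 8, 2007 deadline — the action is timely.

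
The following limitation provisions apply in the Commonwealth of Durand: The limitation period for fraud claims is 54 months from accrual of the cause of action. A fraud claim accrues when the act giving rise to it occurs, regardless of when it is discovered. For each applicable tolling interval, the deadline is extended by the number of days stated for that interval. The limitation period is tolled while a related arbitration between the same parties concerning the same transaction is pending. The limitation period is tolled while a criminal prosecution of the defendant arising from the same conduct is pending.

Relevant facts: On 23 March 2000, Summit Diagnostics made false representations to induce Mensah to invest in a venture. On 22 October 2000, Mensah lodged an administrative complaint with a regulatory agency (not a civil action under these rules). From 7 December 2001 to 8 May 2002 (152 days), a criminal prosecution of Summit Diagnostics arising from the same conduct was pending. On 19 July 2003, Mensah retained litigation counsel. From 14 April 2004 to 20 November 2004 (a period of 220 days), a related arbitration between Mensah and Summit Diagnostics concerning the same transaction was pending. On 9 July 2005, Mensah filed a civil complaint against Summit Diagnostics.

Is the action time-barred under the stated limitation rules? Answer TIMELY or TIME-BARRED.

The limitation period began to run on 23 March 2000.
54 months from 23 March 2000 is 23 September 2004.
Because the pending criminal prosecution ran from 7 December 2001 to 8 May 2002, the deadline is extended by 152 days to 22 February 2005.
The period was tolled for 220 days by the pending related arbitration (14 April 2004 to 20 November 2004), pushing the deadline to 30 September 2005.
The other events in the timeline have no effect on the limitation period under the stated rules.
Mensah filed on 9 July 2005, before the 30 September 2005 deadline, so the action is timely.

TIMELY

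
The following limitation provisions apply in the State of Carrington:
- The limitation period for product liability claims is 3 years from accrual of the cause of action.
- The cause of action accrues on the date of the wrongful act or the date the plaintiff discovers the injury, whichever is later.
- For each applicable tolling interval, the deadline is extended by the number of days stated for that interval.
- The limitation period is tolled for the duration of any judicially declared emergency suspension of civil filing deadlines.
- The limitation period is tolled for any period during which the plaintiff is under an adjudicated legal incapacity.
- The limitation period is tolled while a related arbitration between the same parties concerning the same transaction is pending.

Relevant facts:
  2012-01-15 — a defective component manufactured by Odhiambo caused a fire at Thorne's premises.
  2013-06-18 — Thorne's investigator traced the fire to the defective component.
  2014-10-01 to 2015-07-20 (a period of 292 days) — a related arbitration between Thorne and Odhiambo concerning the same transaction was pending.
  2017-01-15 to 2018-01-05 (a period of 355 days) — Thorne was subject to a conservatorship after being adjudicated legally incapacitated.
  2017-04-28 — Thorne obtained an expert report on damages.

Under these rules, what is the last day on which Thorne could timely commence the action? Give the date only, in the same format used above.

2018-03-27

Taking the later of the act (2012-01-15) and discovery (2013-06-18), the claim accrued on 2013-06-18.
The untolled deadline — 3 years after 2013-06-18 — is 2016-06-18.
The period was tolled for 292 days by the pending related arbitration (2014-10-01 to 2015-07-20), pushing the deadline to 2017-04-06.
Because the plaintiff's legal incapacity ran from 2017-01-15 to 2018-01-05, the deadline is extended by 355 days to 2018-03-27.
None of the other events listed affects the running of the period under the stated rules.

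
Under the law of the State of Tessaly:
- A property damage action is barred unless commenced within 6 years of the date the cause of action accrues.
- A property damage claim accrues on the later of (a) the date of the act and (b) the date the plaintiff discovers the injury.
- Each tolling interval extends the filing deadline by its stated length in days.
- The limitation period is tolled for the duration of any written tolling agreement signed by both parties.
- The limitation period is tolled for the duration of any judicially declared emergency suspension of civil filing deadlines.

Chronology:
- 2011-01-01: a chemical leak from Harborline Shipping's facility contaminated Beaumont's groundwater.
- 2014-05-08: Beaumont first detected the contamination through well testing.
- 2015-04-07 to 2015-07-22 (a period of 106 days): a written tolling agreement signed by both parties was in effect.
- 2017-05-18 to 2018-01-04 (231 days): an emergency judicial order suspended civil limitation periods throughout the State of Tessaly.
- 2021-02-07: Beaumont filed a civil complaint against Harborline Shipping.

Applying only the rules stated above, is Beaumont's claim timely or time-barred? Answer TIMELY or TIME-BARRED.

Because discovery on 2014-05-08 post-dates the 2011-01-01 act, accrual under the later-of rule falls on 2014-05-08.
6 years from 2014-05-08 is 2020-05-08.
The written tolling agreement from 2015-04-07 to 2015-07-22 tolled the period for 106 days, extending the deadline to 2020-08-22.
Because the emergency suspension of filing deadlines ran from 2017-05-18 to 2018-01-04, the deadline is extended by 231 days to 2021-04-10.
The 2021-02-07 filing precedes the 2021-04-10 deadline; the claim is timely.

TIMELY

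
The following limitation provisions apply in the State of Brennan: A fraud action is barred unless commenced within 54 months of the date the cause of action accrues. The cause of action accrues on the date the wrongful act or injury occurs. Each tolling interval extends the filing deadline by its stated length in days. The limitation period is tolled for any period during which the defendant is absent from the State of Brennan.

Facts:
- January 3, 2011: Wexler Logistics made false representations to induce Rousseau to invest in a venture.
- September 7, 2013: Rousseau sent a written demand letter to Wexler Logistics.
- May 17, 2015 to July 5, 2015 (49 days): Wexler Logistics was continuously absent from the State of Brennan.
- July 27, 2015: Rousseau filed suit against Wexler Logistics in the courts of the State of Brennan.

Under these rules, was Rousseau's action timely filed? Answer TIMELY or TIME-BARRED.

The limitation period began to run on January 3, 2011.
54 months from January 3, 2011 is July 3, 2015.
Because the defendant's absence from the jurisdiction ran from May 17, 2015 to July 5, 2015, the deadline is extended by 49 days to August 21, 2015.
None of the other events listed affects the running of the period under the stated rules.
Filing on July 27, 2015 beat the August 21, 2015 deadline — the action is timely.

TIMELY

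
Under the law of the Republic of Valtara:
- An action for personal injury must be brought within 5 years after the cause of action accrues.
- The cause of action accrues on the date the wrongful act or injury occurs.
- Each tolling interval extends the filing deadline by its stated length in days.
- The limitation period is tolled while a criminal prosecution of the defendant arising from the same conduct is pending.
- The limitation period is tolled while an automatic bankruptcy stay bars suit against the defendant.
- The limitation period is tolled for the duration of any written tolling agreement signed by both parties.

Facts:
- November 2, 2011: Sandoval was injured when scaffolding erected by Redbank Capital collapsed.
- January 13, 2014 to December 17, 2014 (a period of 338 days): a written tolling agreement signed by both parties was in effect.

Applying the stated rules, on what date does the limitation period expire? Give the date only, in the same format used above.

October 6, 2017

The claim accrued on November 2, 2011, when the wrongful act occurred.
Adding the 5 years base period to November 2, 2011 gives a deadline of November 2, 2016, before any tolling.
Because the written tolling agreement ran from January 13, 2014 to December 17, 2014, the deadline is extended by 338 days to October 6, 2017.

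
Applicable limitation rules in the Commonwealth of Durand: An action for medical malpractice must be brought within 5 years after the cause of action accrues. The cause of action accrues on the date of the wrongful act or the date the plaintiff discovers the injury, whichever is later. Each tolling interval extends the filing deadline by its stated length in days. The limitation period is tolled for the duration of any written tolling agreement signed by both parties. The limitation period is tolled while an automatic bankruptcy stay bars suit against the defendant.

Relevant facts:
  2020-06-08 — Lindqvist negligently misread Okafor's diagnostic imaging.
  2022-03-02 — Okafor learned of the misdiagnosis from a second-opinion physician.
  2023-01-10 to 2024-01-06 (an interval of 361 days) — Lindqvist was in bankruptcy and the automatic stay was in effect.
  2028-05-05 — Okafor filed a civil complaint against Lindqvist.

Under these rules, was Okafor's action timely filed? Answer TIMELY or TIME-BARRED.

Because discovery on 2022-03-02 post-dates the 2020-06-08 act, accrual under the later-of rule falls on 2022-03-02.
Adding the 5 years base period to 2022-03-02 gives a deadline of 2027-03-02, before any tolling.
The period was tolled for 361 days by the automatic bankruptcy stay (2023-01-10 to 2024-01-06), pushing the deadline to 2028-02-26.
Filing on 2028-05-05 missed the 2028-02-26 deadline — the action is time-barred.

TIME-BARRED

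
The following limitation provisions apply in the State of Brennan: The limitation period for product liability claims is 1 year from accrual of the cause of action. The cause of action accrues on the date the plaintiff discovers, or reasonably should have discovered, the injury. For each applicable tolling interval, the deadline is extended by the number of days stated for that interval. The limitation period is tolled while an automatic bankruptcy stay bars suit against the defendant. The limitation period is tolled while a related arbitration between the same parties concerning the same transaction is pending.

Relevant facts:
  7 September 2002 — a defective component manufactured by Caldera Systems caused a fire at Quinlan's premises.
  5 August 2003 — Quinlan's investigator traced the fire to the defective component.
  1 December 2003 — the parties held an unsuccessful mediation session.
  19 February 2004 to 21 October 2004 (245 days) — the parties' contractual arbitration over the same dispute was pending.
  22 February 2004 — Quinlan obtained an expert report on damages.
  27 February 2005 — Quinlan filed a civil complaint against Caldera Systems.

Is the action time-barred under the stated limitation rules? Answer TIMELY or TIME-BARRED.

Under the discovery rule, the claim accrued on 5 August 2003, when Quinlan discovered the injury — not on the 7 September 2002 date of the underlying act.
Adding the 1 year base period to 5 August 2003 gives a deadline of 5 August 2004, before any tolling.
The period was tolled for 245 days by the pending related arbitration (19 February 2004 to 21 October 2004), pushing the deadline to 7 April 2005.
Nothing else in the chronology tolls or restarts the period.
Quinlan filed on 27 February 2005, before the 7 April 2005 deadline, so the action is timely.

TIMELY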